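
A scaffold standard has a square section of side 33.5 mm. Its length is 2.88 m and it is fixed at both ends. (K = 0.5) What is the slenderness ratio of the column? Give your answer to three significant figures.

For a square r = a/√12 = 33.5/√12 = 9.671 mm
L_e = K·L = 0.5 × 2.88 m = 1.440 m = 1440.0 mm
λ = L_e / r_min = 1440.0 / 9.671 = 149

λ ≈ 149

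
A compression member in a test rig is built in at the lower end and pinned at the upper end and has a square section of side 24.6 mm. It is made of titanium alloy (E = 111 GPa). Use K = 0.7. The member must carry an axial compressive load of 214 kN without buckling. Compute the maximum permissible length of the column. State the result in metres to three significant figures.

L_max ≈ 0.565 m

I = a⁴/12 = 24.6⁴/12 = 3.052×10^4 mm⁴
I = 3.052×10^-8 m⁴
At the buckling limit P_cr = P = 2.140×10^5 N
From P_cr = π²EI/(K·L)²:  L = (1/K)·√(π²EI/P_cr) = (1/0.7)·√(π²×1.11×10^11×3.052×10^-8/2.140×10^5)
L = 0.565 m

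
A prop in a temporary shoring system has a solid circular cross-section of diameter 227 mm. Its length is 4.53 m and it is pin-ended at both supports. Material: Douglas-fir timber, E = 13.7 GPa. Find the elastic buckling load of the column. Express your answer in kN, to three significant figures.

P_cr ≈ 859 kN

I = πd⁴/64 = π×227⁴/64 = 1.303×10^8 mm⁴
I = 1.303×10^8 mm⁴ = 1.303×10^-4 m⁴
Effective length L_e = K·L = 1 × 4.53 = 4.530 m
P_cr = π²EI / L_e² = π² × 13.7×10⁹ × 1.303×10^-4 / 4.530² = 8.588×10^5 N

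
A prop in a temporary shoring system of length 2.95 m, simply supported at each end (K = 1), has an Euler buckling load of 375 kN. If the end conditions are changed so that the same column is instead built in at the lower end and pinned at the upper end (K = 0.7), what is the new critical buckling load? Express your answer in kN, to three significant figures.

P_cr ≈ 765 kN

P_cr ∝ 1/K², so P_cr,new = P_cr,old × (K_old/K_new)² = 375 × (1/0.7)²
= 375 × 2.041 = 765 kN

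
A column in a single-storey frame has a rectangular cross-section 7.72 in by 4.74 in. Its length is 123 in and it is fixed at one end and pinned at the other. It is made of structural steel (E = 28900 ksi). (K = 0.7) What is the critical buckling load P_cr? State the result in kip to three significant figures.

Buckling occurs about the weak axis: I_min = h·b³/12 with b = 4.74 in (the shorter side).
I_min = 7.72×4.74³/12 = 68.51 in⁴
Effective length L_e = K·L = 0.7 × 123 = 86.10 in
P_cr = π²EI / L_e² = π² × 28900×10³ × 68.51 / 86.10² = 2.636×10^6 lb

P_cr ≈ 2640 kip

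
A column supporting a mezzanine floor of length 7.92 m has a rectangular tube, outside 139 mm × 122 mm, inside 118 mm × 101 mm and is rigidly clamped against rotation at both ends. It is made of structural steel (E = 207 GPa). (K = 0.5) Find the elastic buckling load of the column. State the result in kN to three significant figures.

P_cr ≈ 1420 kN

Weak-axis I_min = (h_o·b_o³ − h_i·b_i³)/12 with b_o = 122, b_i = 101.0 mm (shorter outer/inner sides).
I_min = (139×122³ − 118.0×101.0³)/12 = 1.090×10^7 mm⁴
I = 1.090×10^7 mm⁴ = 1.090×10^-5 m⁴
Effective length L_e = K·L = 0.5 × 7.92 = 3.960 m
P_cr = π²EI / L_e² = π² × 207×10⁹ × 1.090×10^-5 / 3.960² = 1.420×10^6 N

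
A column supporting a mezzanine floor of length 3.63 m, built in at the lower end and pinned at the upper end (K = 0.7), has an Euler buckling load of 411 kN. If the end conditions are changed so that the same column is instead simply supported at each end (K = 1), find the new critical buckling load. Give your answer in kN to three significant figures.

P_cr ≈ 201 kN

P_cr ∝ 1/K², so P_cr,new = P_cr,old × (K_old/K_new)² = 411 × (0.7/1)²
= 411 × 0.4900 = 201 kN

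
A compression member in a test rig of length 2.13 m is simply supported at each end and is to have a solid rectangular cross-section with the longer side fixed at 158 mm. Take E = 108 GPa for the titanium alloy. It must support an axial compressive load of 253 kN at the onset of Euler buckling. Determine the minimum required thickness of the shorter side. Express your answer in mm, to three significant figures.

L_e = K·L = 1 × 2.13 = 2.130 m
Required I = P_cr·L_e²/(π²E) = 2.530×10^5 × 2.130² / (π² × 1.08×10^11) = 1.077×10^-6 m⁴
I_req = 1.077×10^6 mm⁴
Rectangle, weak axis: I_min = h·b³/12 with h = 158 mm fixed  ⇒  b = (12I/h)^(1/3) = 43.4 mm

b ≈ 43.4 mm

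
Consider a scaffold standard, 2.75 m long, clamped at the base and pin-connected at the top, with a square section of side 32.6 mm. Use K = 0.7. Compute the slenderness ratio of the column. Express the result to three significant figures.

I = a⁴/12 = 32.6⁴/12 = 9.412×10^4 mm⁴
A = 1.063×10^3 mm²;  r_min = √(I/A) = √(9.412×10^4/1.063×10^3) = 9.411 mm
L_e = K·L = 0.7 × 2.75 m = 1.925 m = 1925.0 mm
λ = L_e / r_min = 1925.0 / 9.411 = 205

λ ≈ 205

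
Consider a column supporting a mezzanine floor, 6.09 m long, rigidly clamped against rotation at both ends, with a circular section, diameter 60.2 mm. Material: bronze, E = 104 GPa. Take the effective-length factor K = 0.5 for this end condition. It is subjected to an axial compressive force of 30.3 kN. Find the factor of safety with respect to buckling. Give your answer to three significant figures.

n ≈ 2.36

I = πd⁴/64 = π×60.2⁴/64 = 6.447×10^5 mm⁴
I = 6.447×10^5 mm⁴ = 6.447×10^-7 m⁴
Effective length L_e = K·L = 0.5 × 6.09 = 3.045 m
P_cr = π²EI / L_e² = π² × 104×10⁹ × 6.447×10^-7 / 3.045² = 7.137×10^4 N
Factor of safety n = P_cr / P = 71.370 / 30.3 = 2.36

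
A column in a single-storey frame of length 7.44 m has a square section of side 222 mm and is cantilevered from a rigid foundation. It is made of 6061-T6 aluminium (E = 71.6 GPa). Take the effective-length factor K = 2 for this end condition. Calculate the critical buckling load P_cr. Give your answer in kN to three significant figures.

I = a⁴/12 = 222⁴/12 = 2.024×10^8 mm⁴
I = 2.024×10^8 mm⁴ = 2.024×10^-4 m⁴
Effective length L_e = K·L = 2 × 7.44 = 14.88 m
P_cr = π²EI / L_e² = π² × 71.6×10⁹ × 2.024×10^-4 / 14.88² = 6.460×10^5 N

P_cr ≈ 646 kN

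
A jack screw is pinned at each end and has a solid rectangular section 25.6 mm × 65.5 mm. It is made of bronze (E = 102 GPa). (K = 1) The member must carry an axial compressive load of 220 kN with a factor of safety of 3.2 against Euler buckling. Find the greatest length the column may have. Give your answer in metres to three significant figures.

Buckling occurs about the weak axis: I_min = h·b³/12 with b = 25.6 mm (the shorter side).
I_min = 65.5×25.6³/12 = 9.158×10^4 mm⁴
I = 9.158×10^-8 m⁴
Required critical load P_cr = n·P = 3.2 × 220 = 704.0 kN = 7.040×10^5 N
From P_cr = π²EI/(K·L)²:  L = (1/K)·√(π²EI/P_cr) = (1/1)·√(π²×1.02×10^11×9.158×10^-8/7.040×10^5)
L = 0.362 m

L_max ≈ 0.362 m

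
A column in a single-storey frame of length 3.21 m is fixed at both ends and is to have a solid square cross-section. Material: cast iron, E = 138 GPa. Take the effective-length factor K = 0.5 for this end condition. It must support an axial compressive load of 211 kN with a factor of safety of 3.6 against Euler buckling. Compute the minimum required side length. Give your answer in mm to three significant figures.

Required P_cr = n·P = 3.6 × 211 = 759.6 kN
L_e = K·L = 0.5 × 3.21 = 1.605 m
Required I = P_cr·L_e²/(π²E) = 7.596×10^5 × 1.605² / (π² × 1.38×10^11) = 1.437×10^-6 m⁴
I_req = 1.437×10^6 mm⁴
Solid square: I = a⁴/12  ⇒  a = (12I)^(1/4) = (12×1.437×10^6)^(1/4) = 64.4 mm

a ≈ 64.4 mm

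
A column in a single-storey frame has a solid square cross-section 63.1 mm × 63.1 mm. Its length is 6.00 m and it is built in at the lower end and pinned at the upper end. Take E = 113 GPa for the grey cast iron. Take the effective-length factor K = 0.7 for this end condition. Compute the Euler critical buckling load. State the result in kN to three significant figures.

I = a⁴/12 = 63.1⁴/12 = 1.321×10^6 mm⁴
I = 1.321×10^6 mm⁴ = 1.321×10^-6 m⁴
Effective length L_e = K·L = 0.7 × 6.00 = 4.200 m
P_cr = π²EI / L_e² = π² × 113×10⁹ × 1.321×10^-6 / 4.200² = 8.352×10^4 N

P_cr ≈ 83.5 kN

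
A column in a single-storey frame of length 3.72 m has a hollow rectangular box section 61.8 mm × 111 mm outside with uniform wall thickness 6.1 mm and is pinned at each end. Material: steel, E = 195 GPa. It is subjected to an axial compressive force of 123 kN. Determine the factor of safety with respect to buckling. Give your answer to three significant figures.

n ≈ 1.33

Inner dimensions: h_i = 111 − 2×6.1 = 98.80 mm, b_i = 61.8 − 2×6.1 = 49.60 mm
Weak-axis I_min = (h_o·b_o³ − h_i·b_i³)/12 with b_o = 61.8, b_i = 49.60 mm (shorter outer/inner sides).
I_min = (111×61.8³ − 98.80×49.60³)/12 = 1.179×10^6 mm⁴
I = 1.179×10^6 mm⁴ = 1.179×10^-6 m⁴
Effective length L_e = K·L = 1 × 3.72 = 3.720 m
P_cr = π²EI / L_e² = π² × 195×10⁹ × 1.179×10^-6 / 3.720² = 1.639×10^5 N
Factor of safety n = P_cr / P = 163.91 / 123 = 1.33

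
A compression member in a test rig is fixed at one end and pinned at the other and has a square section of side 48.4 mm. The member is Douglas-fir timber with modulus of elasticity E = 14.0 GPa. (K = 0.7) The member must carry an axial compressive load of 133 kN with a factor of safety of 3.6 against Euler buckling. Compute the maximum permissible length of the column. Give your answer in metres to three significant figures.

L_max ≈ 0.519 m

I = a⁴/12 = 48.4⁴/12 = 4.573×10^5 mm⁴
I = 4.573×10^-7 m⁴
Required critical load P_cr = n·P = 3.6 × 133 = 478.8 kN = 4.788×10^5 N
From P_cr = π²EI/(K·L)²:  L = (1/K)·√(π²EI/P_cr) = (1/0.7)·√(π²×1.40×10^10×4.573×10^-7/4.788×10^5)
L = 0.519 m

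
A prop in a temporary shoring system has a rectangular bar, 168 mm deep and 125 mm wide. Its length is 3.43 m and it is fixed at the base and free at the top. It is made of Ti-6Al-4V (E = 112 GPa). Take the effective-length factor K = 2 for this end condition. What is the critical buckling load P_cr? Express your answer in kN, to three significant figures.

Buckling occurs about the weak axis: I_min = h·b³/12 with b = 125 mm (the shorter side).
I_min = 168×125³/12 = 2.734×10^7 mm⁴
I = 2.734×10^7 mm⁴ = 2.734×10^-5 m⁴
Effective length L_e = K·L = 2 × 3.43 = 6.860 m
P_cr = π²EI / L_e² = π² × 112×10⁹ × 2.734×10^-5 / 6.860² = 6.423×10^5 N

P_cr ≈ 642 kN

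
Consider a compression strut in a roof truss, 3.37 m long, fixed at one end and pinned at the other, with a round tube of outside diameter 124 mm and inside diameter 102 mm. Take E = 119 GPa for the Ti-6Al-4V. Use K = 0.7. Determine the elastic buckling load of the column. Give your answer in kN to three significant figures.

P_cr ≈ 1330 kN

d_o = 124 mm, d_i = 102 mm
I = π(d_o⁴ − d_i⁴)/64 = π(124⁴ − 102.0⁴)/64 = 6.292×10^6 mm⁴
I = 6.292×10^6 mm⁴ = 6.292×10^-6 m⁴
Effective length L_e = K·L = 0.7 × 3.37 = 2.359 m
P_cr = π²EI / L_e² = π² × 119×10⁹ × 6.292×10^-6 / 2.359² = 1.328×10^6 N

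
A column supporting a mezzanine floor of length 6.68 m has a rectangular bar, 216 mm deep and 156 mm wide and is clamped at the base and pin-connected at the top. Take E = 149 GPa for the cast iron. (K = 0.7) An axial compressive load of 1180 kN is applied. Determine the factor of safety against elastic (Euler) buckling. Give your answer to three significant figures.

Buckling occurs about the weak axis: I_min = h·b³/12 with b = 156 mm (the shorter side).
I_min = 216×156³/12 = 6.834×10^7 mm⁴
I = 6.834×10^7 mm⁴ = 6.834×10^-5 m⁴
Effective length L_e = K·L = 0.7 × 6.68 = 4.676 m
P_cr = π²EI / L_e² = π² × 149×10⁹ × 6.834×10^-5 / 4.676² = 4.596×10^6 N
Factor of safety n = P_cr / P = 4596.0 / 1180 = 3.89

n ≈ 3.89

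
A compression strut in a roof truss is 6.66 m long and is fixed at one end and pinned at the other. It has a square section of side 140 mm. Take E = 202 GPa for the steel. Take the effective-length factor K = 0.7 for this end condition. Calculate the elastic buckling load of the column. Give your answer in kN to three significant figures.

I = a⁴/12 = 140⁴/12 = 3.201×10^7 mm⁴
I = 3.201×10^7 mm⁴ = 3.201×10^-5 m⁴
Effective length L_e = K·L = 0.7 × 6.66 = 4.662 m
P_cr = π²EI / L_e² = π² × 202×10⁹ × 3.201×10^-5 / 4.662² = 2.937×10^6 N

P_cr ≈ 2940 kN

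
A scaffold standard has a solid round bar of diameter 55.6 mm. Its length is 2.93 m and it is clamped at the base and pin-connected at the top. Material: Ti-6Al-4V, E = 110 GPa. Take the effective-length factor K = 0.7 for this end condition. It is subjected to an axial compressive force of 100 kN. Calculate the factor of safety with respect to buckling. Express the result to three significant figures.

n ≈ 1.21

I = πd⁴/64 = π×55.6⁴/64 = 4.691×10^5 mm⁴
I = 4.691×10^5 mm⁴ = 4.691×10^-7 m⁴
Effective length L_e = K·L = 0.7 × 2.93 = 2.051 m
P_cr = π²EI / L_e² = π² × 110×10⁹ × 4.691×10^-7 / 2.051² = 1.211×10^5 N
Factor of safety n = P_cr / P = 121.07 / 100 = 1.21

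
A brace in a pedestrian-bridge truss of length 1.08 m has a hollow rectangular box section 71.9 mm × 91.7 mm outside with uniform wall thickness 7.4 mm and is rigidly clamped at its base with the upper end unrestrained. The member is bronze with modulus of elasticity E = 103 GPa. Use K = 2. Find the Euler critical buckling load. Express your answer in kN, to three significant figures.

Inner dimensions: h_i = 91.7 − 2×7.4 = 76.90 mm, b_i = 71.9 − 2×7.4 = 57.10 mm
Weak-axis I_min = (h_o·b_o³ − h_i·b_i³)/12 with b_o = 71.9, b_i = 57.10 mm (shorter outer/inner sides).
I_min = (91.7×71.9³ − 76.90×57.10³)/12 = 1.647×10^6 mm⁴
I = 1.647×10^6 mm⁴ = 1.647×10^-6 m⁴
Effective length L_e = K·L = 2 × 1.08 = 2.160 m
P_cr = π²EI / L_e² = π² × 103×10⁹ × 1.647×10^-6 / 2.160² = 3.589×10^5 N

P_cr ≈ 359 kN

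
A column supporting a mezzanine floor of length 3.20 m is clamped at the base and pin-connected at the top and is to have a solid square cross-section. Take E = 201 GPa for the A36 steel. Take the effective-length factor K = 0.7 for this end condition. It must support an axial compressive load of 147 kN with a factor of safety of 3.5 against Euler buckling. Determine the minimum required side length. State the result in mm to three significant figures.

Required P_cr = n·P = 3.5 × 147 = 514.5 kN
L_e = K·L = 0.7 × 3.20 = 2.240 m
Required I = P_cr·L_e²/(π²E) = 5.145×10^5 × 2.240² / (π² × 2.01×10^11) = 1.301×10^-6 m⁴
I_req = 1.301×10^6 mm⁴
Solid square: I = a⁴/12  ⇒  a = (12I)^(1/4) = (12×1.301×10^6)^(1/4) = 62.9 mm

a ≈ 62.9 mm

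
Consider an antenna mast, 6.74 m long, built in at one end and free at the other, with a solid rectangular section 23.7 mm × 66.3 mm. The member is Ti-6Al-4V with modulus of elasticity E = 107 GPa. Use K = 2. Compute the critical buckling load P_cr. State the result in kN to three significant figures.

Buckling occurs about the weak axis: I_min = h·b³/12 with b = 23.7 mm (the shorter side).
I_min = 66.3×23.7³/12 = 7.355×10^4 mm⁴
I = 7.355×10^4 mm⁴ = 7.355×10^-8 m⁴
Effective length L_e = K·L = 2 × 6.74 = 13.48 m
P_cr = π²EI / L_e² = π² × 107×10⁹ × 7.355×10^-8 / 13.48² = 427.4 N

P_cr ≈ 0.427 kN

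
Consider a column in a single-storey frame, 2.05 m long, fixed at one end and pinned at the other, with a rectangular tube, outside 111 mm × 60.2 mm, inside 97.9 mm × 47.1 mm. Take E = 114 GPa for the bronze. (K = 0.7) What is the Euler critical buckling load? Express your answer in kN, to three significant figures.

Weak-axis I_min = (h_o·b_o³ − h_i·b_i³)/12 with b_o = 60.2, b_i = 47.10 mm (shorter outer/inner sides).
I_min = (111×60.2³ − 97.90×47.10³)/12 = 1.166×10^6 mm⁴
I = 1.166×10^6 mm⁴ = 1.166×10^-6 m⁴
Effective length L_e = K·L = 0.7 × 2.05 = 1.435 m
P_cr = π²EI / L_e² = π² × 114×10⁹ × 1.166×10^-6 / 1.435² = 6.369×10^5 N

P_cr ≈ 637 kN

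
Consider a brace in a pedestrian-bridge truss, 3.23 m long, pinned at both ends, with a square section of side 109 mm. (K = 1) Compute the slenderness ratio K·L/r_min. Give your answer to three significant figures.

λ ≈ 103

For a square r = a/√12 = 109/√12 = 31.47 mm
L_e = K·L = 1 × 3.23 m = 3.230 m = 3230.0 mm
λ = L_e / r_min = 3230.0 / 31.47 = 103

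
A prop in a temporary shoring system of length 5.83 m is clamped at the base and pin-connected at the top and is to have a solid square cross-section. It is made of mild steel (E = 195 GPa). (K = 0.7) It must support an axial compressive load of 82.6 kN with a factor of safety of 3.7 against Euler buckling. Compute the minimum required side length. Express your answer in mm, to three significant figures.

a ≈ 75.1 mm

Required P_cr = n·P = 3.7 × 82.6 = 305.6 kN
L_e = K·L = 0.7 × 5.83 = 4.081 m
Required I = P_cr·L_e²/(π²E) = 3.056×10^5 × 4.081² / (π² × 1.95×10^11) = 2.645×10^-6 m⁴
I_req = 2.645×10^6 mm⁴
Solid square: I = a⁴/12  ⇒  a = (12I)^(1/4) = (12×2.645×10^6)^(1/4) = 75.1 mm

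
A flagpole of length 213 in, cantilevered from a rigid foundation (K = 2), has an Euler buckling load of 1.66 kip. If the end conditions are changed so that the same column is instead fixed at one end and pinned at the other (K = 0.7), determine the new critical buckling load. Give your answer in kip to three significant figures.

P_cr ≈ 13.6 kip

P_cr ∝ 1/K², so P_cr,new = P_cr,old × (K_old/K_new)² = 1.66 × (2/0.7)²
= 1.66 × 8.163 = 13.6 kip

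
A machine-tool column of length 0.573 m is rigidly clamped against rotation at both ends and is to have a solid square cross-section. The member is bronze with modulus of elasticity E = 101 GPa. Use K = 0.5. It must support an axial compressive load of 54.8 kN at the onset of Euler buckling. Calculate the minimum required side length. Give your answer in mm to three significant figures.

L_e = K·L = 0.5 × 0.573 = 0.2865 m
Required I = P_cr·L_e²/(π²E) = 5.480×10^4 × 0.2865² / (π² × 1.01×10^11) = 4.512×10^-9 m⁴
I_req = 4.512×10^3 mm⁴
Solid square: I = a⁴/12  ⇒  a = (12I)^(1/4) = (12×4.512×10^3)^(1/4) = 15.3 mm

a ≈ 15.3 mm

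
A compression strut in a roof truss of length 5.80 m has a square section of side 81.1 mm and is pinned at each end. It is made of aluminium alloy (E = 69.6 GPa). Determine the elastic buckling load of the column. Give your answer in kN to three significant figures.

I = a⁴/12 = 81.1⁴/12 = 3.605×10^6 mm⁴
I = 3.605×10^6 mm⁴ = 3.605×10^-6 m⁴
Effective length L_e = K·L = 1 × 5.80 = 5.800 m
P_cr = π²EI / L_e² = π² × 69.6×10⁹ × 3.605×10^-6 / 5.800² = 7.361×10^4 N

P_cr ≈ 73.6 kN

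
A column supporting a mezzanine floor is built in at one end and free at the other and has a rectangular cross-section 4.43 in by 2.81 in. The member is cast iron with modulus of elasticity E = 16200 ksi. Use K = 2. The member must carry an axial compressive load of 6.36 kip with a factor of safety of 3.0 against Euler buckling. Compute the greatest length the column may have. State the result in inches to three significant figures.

L_max ≈ 131 in

Buckling occurs about the weak axis: I_min = h·b³/12 with b = 2.81 in (the shorter side).
I_min = 4.43×2.81³/12 = 8.191 in⁴
Required critical load P_cr = n·P = 3.0 × 6.36 = 19.08 kip = 1.908×10^4 lb
From P_cr = π²EI/(K·L)²:  L = (1/K)·√(π²EI/P_cr) = (1/2)·√(π²×1.62×10^7×8.191/1.908×10^4)
L = 131 in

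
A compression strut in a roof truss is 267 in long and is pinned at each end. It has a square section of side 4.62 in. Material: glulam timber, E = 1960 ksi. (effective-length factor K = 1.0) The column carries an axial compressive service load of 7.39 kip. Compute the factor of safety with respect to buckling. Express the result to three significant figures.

I = a⁴/12 = 4.62⁴/12 = 37.97 in⁴
Effective length L_e = K·L = 1 × 267 = 267.0 in
P_cr = π²EI / L_e² = π² × 1960×10³ × 37.97 / 267.0² = 1.030×10^4 lb
Factor of safety n = P_cr / P = 10.302 / 7.39 = 1.39

n ≈ 1.39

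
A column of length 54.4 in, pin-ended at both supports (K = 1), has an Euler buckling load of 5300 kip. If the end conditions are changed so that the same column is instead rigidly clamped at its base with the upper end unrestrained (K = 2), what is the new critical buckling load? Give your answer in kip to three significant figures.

P_cr ≈ 1320 kip

P_cr ∝ 1/K², so P_cr,new = P_cr,old × (K_old/K_new)² = 5300 × (1/2)²
= 5300 × 0.2500 = 1320 kip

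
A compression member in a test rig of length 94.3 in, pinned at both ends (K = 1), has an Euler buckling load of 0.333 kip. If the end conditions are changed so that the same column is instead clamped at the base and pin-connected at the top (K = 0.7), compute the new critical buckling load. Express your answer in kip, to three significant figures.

P_cr ∝ 1/K², so P_cr,new = P_cr,old × (K_old/K_new)² = 0.333 × (1/0.7)²
= 0.333 × 2.041 = 0.680 kip

P_cr ≈ 0.680 kip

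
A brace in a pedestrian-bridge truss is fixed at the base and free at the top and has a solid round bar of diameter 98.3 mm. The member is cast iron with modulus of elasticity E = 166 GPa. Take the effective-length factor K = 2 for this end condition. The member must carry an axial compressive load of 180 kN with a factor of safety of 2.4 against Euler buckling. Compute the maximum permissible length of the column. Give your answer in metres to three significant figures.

L_max ≈ 2.08 m

I = πd⁴/64 = π×98.3⁴/64 = 4.583×10^6 mm⁴
I = 4.583×10^-6 m⁴
Required critical load P_cr = n·P = 2.4 × 180 = 432.0 kN = 4.320×10^5 N
From P_cr = π²EI/(K·L)²:  L = (1/K)·√(π²EI/P_cr) = (1/2)·√(π²×1.66×10^11×4.583×10^-6/4.320×10^5)
L = 2.08 m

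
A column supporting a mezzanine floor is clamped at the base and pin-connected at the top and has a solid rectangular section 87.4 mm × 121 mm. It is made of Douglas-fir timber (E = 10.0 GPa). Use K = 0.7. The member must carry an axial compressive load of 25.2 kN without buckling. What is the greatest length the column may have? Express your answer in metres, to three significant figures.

Buckling occurs about the weak axis: I_min = h·b³/12 with b = 87.4 mm (the shorter side).
I_min = 121×87.4³/12 = 6.732×10^6 mm⁴
I = 6.732×10^-6 m⁴
At the buckling limit P_cr = P = 2.520×10^4 N
From P_cr = π²EI/(K·L)²:  L = (1/K)·√(π²EI/P_cr) = (1/0.7)·√(π²×1.00×10^10×6.732×10^-6/2.520×10^4)
L = 7.34 m

L_max ≈ 7.34 m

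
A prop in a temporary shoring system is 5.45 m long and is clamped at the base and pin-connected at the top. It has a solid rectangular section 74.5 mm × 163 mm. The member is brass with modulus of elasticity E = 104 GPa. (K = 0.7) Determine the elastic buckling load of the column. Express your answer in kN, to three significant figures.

Buckling occurs about the weak axis: I_min = h·b³/12 with b = 74.5 mm (the shorter side).
I_min = 163×74.5³/12 = 5.617×10^6 mm⁴
I = 5.617×10^6 mm⁴ = 5.617×10^-6 m⁴
Effective length L_e = K·L = 0.7 × 5.45 = 3.815 m
P_cr = π²EI / L_e² = π² × 104×10⁹ × 5.617×10^-6 / 3.815² = 3.961×10^5 N

P_cr ≈ 396 kN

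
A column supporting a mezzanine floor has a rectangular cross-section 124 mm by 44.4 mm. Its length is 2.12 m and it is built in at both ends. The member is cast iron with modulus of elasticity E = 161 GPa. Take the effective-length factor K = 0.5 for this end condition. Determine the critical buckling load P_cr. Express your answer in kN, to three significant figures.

P_cr ≈ 1280 kN

Buckling occurs about the weak axis: I_min = h·b³/12 with b = 44.4 mm (the shorter side).
I_min = 124×44.4³/12 = 9.045×10^5 mm⁴
I = 9.045×10^5 mm⁴ = 9.045×10^-7 m⁴
Effective length L_e = K·L = 0.5 × 2.12 = 1.060 m
P_cr = π²EI / L_e² = π² × 161×10⁹ × 9.045×10^-7 / 1.060² = 1.279×10^6 N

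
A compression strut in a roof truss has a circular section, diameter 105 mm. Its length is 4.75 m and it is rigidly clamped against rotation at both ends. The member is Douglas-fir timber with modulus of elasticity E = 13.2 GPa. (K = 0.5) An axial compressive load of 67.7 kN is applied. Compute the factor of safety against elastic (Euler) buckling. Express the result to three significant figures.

I = πd⁴/64 = π×105⁴/64 = 5.967×10^6 mm⁴
I = 5.967×10^6 mm⁴ = 5.967×10^-6 m⁴
Effective length L_e = K·L = 0.5 × 4.75 = 2.375 m
P_cr = π²EI / L_e² = π² × 13.2×10⁹ × 5.967×10^-6 / 2.375² = 1.378×10^5 N
Factor of safety n = P_cr / P = 137.81 / 67.7 = 2.04

n ≈ 2.04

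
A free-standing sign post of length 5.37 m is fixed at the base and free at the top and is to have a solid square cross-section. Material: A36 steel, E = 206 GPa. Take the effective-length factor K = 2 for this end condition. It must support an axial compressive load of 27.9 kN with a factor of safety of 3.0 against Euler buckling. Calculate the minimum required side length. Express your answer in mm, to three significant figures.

a ≈ 86.9 mm

Required P_cr = n·P = 3.0 × 27.9 = 83.70 kN
L_e = K·L = 2 × 5.37 = 10.74 m
Required I = P_cr·L_e²/(π²E) = 8.370×10^4 × 10.74² / (π² × 2.06×10^11) = 4.749×10^-6 m⁴
I_req = 4.749×10^6 mm⁴
Solid square: I = a⁴/12  ⇒  a = (12I)^(1/4) = (12×4.749×10^6)^(1/4) = 86.9 mm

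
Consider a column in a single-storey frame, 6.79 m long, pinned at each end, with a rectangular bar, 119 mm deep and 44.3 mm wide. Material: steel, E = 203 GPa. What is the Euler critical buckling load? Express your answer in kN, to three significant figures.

Buckling occurs about the weak axis: I_min = h·b³/12 with b = 44.3 mm (the shorter side).
I_min = 119×44.3³/12 = 8.621×10^5 mm⁴
I = 8.621×10^5 mm⁴ = 8.621×10^-7 m⁴
Effective length L_e = K·L = 1 × 6.79 = 6.790 m
P_cr = π²EI / L_e² = π² × 203×10⁹ × 8.621×10^-7 / 6.790² = 3.747×10^4 N

P_cr ≈ 37.5 kN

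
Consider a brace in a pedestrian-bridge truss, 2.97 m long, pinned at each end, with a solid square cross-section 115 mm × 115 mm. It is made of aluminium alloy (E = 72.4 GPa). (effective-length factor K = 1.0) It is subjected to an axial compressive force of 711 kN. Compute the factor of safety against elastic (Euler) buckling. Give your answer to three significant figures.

n ≈ 1.66

I = a⁴/12 = 115⁴/12 = 1.458×10^7 mm⁴
I = 1.458×10^7 mm⁴ = 1.458×10^-5 m⁴
Effective length L_e = K·L = 1 × 2.97 = 2.970 m
P_cr = π²EI / L_e² = π² × 72.4×10⁹ × 1.458×10^-5 / 2.970² = 1.181×10^6 N
Factor of safety n = P_cr / P = 1180.7 / 711 = 1.66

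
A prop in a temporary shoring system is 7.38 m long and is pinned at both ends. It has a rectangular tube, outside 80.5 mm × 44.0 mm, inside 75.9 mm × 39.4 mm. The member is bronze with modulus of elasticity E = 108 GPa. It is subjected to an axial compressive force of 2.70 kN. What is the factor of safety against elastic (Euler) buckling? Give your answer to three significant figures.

n ≈ 1.34

Weak-axis I_min = (h_o·b_o³ − h_i·b_i³)/12 with b_o = 44.0, b_i = 39.40 mm (shorter outer/inner sides).
I_min = (80.5×44.0³ − 75.90×39.40³)/12 = 1.846×10^5 mm⁴
I = 1.846×10^5 mm⁴ = 1.846×10^-7 m⁴
Effective length L_e = K·L = 1 × 7.38 = 7.380 m
P_cr = π²EI / L_e² = π² × 108×10⁹ × 1.846×10^-7 / 7.380² = 3.613×10^3 N
Factor of safety n = P_cr / P = 3.6125 / 2.70 = 1.34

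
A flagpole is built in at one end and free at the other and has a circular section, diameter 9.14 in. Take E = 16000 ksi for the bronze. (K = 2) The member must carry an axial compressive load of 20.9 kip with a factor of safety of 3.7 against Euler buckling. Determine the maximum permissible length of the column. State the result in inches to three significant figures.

I = πd⁴/64 = π×9.14⁴/64 = 342.6 in⁴
Required critical load P_cr = n·P = 3.7 × 20.9 = 77.33 kip = 7.733×10^4 lb
From P_cr = π²EI/(K·L)²:  L = (1/K)·√(π²EI/P_cr) = (1/2)·√(π²×1.60×10^7×342.6/7.733×10^4)
L = 418 in

L_max ≈ 418 in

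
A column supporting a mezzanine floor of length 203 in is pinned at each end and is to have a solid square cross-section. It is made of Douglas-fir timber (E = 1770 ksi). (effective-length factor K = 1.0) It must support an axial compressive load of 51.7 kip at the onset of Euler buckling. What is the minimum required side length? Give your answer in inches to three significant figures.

L_e = K·L = 1 × 203 = 203.0 in
Required I = P_cr·L_e²/(π²E) = 5.170×10^4 × 203.0² / (π² × 1.77×10^6) = 122.0 in⁴
Solid square: I = a⁴/12  ⇒  a = (12I)^(1/4) = (12×122.0)^(1/4) = 6.19 in

a ≈ 6.19 in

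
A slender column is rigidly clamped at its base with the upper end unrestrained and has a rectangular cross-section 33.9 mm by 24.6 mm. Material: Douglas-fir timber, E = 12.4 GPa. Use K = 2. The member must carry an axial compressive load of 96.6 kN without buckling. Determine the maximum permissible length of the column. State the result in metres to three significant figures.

L_max ≈ 0.115 m

Buckling occurs about the weak axis: I_min = h·b³/12 with b = 24.6 mm (the shorter side).
I_min = 33.9×24.6³/12 = 4.206×10^4 mm⁴
I = 4.206×10^-8 m⁴
At the buckling limit P_cr = P = 9.660×10^4 N
From P_cr = π²EI/(K·L)²:  L = (1/K)·√(π²EI/P_cr) = (1/2)·√(π²×1.24×10^10×4.206×10^-8/9.660×10^4)
L = 0.115 m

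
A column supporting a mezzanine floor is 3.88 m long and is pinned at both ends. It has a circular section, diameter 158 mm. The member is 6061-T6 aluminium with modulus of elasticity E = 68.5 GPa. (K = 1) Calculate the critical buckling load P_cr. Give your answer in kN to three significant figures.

I = πd⁴/64 = π×158⁴/64 = 3.059×10^7 mm⁴
I = 3.059×10^7 mm⁴ = 3.059×10^-5 m⁴
Effective length L_e = K·L = 1 × 3.88 = 3.880 m
P_cr = π²EI / L_e² = π² × 68.5×10⁹ × 3.059×10^-5 / 3.880² = 1.374×10^6 N

P_cr ≈ 1370 kN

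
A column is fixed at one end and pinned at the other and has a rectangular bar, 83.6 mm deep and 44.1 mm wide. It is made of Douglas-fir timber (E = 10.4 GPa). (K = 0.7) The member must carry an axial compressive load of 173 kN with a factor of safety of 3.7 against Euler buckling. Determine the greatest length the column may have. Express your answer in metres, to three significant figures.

L_max ≈ 0.442 m

Buckling occurs about the weak axis: I_min = h·b³/12 with b = 44.1 mm (the shorter side).
I_min = 83.6×44.1³/12 = 5.975×10^5 mm⁴
I = 5.975×10^-7 m⁴
Required critical load P_cr = n·P = 3.7 × 173 = 640.1 kN = 6.401×10^5 N
From P_cr = π²EI/(K·L)²:  L = (1/K)·√(π²EI/P_cr) = (1/0.7)·√(π²×1.04×10^10×5.975×10^-7/6.401×10^5)
L = 0.442 m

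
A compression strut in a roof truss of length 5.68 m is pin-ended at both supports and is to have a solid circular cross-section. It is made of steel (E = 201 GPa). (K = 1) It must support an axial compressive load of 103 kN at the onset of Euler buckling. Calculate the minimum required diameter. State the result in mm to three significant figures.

d ≈ 76.4 mm

L_e = K·L = 1 × 5.68 = 5.680 m
Required I = P_cr·L_e²/(π²E) = 1.030×10^5 × 5.680² / (π² × 2.01×10^11) = 1.675×10^-6 m⁴
I_req = 1.675×10^6 mm⁴
Solid circle: I = πd⁴/64  ⇒  d = (64I/π)^(1/4) = (64×1.675×10^6/π)^(1/4) = 76.4 mm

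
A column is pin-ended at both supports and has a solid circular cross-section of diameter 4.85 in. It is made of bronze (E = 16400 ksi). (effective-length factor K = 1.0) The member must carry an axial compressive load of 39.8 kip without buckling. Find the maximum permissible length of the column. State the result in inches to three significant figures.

L_max ≈ 332 in

I = πd⁴/64 = π×4.85⁴/64 = 27.16 in⁴
At the buckling limit P_cr = P = 3.980×10^4 lb
From P_cr = π²EI/(K·L)²:  L = (1/K)·√(π²EI/P_cr) = (1/1)·√(π²×1.64×10^7×27.16/3.980×10^4)
L = 332 in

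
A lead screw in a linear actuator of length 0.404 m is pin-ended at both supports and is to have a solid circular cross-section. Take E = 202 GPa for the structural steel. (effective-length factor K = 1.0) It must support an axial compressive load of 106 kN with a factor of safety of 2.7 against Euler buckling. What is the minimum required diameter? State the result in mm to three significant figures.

Required P_cr = n·P = 2.7 × 106 = 286.2 kN
L_e = K·L = 1 × 0.404 = 0.4040 m
Required I = P_cr·L_e²/(π²E) = 2.862×10^5 × 0.4040² / (π² × 2.02×10^11) = 2.343×10^-8 m⁴
I_req = 2.343×10^4 mm⁴
Solid circle: I = πd⁴/64  ⇒  d = (64I/π)^(1/4) = (64×2.343×10^4/π)^(1/4) = 26.3 mm

d ≈ 26.3 mm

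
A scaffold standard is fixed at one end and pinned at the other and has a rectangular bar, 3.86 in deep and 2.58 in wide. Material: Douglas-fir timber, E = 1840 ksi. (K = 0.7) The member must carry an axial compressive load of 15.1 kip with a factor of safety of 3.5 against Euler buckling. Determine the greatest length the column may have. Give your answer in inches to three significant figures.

Buckling occurs about the weak axis: I_min = h·b³/12 with b = 2.58 in (the shorter side).
I_min = 3.86×2.58³/12 = 5.524 in⁴
Required critical load P_cr = n·P = 3.5 × 15.1 = 52.85 kip = 5.285×10^4 lb
From P_cr = π²EI/(K·L)²:  L = (1/K)·√(π²EI/P_cr) = (1/0.7)·√(π²×1.84×10^6×5.524/5.285×10^4)
L = 62.2 in

L_max ≈ 62.2 in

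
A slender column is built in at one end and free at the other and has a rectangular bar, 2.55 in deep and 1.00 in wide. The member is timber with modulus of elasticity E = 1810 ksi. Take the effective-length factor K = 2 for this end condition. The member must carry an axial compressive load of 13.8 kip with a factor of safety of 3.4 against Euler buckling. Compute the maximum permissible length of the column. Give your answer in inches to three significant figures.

L_max ≈ 4.50 in

Buckling occurs about the weak axis: I_min = h·b³/12 with b = 1.00 in (the shorter side).
I_min = 2.55×1.00³/12 = 0.2125 in⁴
Required critical load P_cr = n·P = 3.4 × 13.8 = 46.92 kip = 4.692×10^4 lb
From P_cr = π²EI/(K·L)²:  L = (1/K)·√(π²EI/P_cr) = (1/2)·√(π²×1.81×10^6×0.2125/4.692×10^4)
L = 4.50 in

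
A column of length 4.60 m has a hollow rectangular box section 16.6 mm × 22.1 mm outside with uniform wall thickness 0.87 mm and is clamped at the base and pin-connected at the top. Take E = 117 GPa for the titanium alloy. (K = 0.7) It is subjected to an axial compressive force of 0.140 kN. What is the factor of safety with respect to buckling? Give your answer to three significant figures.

n ≈ 2.27

Inner dimensions: h_i = 22.1 − 2×0.87 = 20.36 mm, b_i = 16.6 − 2×0.87 = 14.86 mm
Weak-axis I_min = (h_o·b_o³ − h_i·b_i³)/12 with b_o = 16.6, b_i = 14.86 mm (shorter outer/inner sides).
I_min = (22.1×16.6³ − 20.36×14.86³)/12 = 2.857×10^3 mm⁴
I = 2.857×10^3 mm⁴ = 2.857×10^-9 m⁴
Effective length L_e = K·L = 0.7 × 4.60 = 3.220 m
P_cr = π²EI / L_e² = π² × 117×10⁹ × 2.857×10^-9 / 3.220² = 318.2 N
Factor of safety n = P_cr / P = 0.31818 / 0.140 = 2.27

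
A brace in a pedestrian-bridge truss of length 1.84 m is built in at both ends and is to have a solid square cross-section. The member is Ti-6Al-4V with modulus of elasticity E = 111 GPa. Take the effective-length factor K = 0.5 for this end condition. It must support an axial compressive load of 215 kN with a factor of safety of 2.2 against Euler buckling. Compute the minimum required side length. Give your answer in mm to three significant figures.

a ≈ 45.8 mm

Required P_cr = n·P = 2.2 × 215 = 473.0 kN
L_e = K·L = 0.5 × 1.84 = 0.9200 m
Required I = P_cr·L_e²/(π²E) = 4.730×10^5 × 0.9200² / (π² × 1.11×10^11) = 3.654×10^-7 m⁴
I_req = 3.654×10^5 mm⁴
Solid square: I = a⁴/12  ⇒  a = (12I)^(1/4) = (12×3.654×10^5)^(1/4) = 45.8 mm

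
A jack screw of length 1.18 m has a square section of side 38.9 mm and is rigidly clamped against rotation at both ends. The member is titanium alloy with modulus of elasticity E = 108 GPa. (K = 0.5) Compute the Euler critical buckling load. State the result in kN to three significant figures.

I = a⁴/12 = 38.9⁴/12 = 1.908×10^5 mm⁴
I = 1.908×10^5 mm⁴ = 1.908×10^-7 m⁴
Effective length L_e = K·L = 0.5 × 1.18 = 0.5900 m
P_cr = π²EI / L_e² = π² × 108×10⁹ × 1.908×10^-7 / 0.5900² = 5.843×10^5 N

P_cr ≈ 584 kN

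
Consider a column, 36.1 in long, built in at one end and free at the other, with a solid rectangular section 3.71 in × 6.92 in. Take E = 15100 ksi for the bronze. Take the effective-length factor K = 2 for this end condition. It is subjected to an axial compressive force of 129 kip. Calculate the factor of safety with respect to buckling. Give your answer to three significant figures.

Buckling occurs about the weak axis: I_min = h·b³/12 with b = 3.71 in (the shorter side).
I_min = 6.92×3.71³/12 = 29.45 in⁴
Effective length L_e = K·L = 2 × 36.1 = 72.20 in
P_cr = π²EI / L_e² = π² × 15100×10³ × 29.45 / 72.20² = 8.419×10^5 lb
Factor of safety n = P_cr / P = 841.88 / 129 = 6.53

n ≈ 6.53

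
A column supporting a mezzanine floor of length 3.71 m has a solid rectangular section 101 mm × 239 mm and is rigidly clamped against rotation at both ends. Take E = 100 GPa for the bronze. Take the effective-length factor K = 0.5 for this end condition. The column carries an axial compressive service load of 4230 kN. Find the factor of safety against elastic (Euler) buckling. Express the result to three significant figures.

Buckling occurs about the weak axis: I_min = h·b³/12 with b = 101 mm (the shorter side).
I_min = 239×101³/12 = 2.052×10^7 mm⁴
I = 2.052×10^7 mm⁴ = 2.052×10^-5 m⁴
Effective length L_e = K·L = 0.5 × 3.71 = 1.855 m
P_cr = π²EI / L_e² = π² × 100×10⁹ × 2.052×10^-5 / 1.855² = 5.886×10^6 N
Factor of safety n = P_cr / P = 5885.6 / 4230 = 1.39

n ≈ 1.39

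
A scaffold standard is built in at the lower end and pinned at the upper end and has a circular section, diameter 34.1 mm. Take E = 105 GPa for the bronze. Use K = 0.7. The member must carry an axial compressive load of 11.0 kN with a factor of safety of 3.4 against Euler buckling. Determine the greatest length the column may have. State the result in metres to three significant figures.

I = πd⁴/64 = π×34.1⁴/64 = 6.637×10^4 mm⁴
I = 6.637×10^-8 m⁴
Required critical load P_cr = n·P = 3.4 × 11.0 = 37.40 kN = 3.740×10^4 N
From P_cr = π²EI/(K·L)²:  L = (1/K)·√(π²EI/P_cr) = (1/0.7)·√(π²×1.05×10^11×6.637×10^-8/3.740×10^4)
L = 1.94 m

L_max ≈ 1.94 m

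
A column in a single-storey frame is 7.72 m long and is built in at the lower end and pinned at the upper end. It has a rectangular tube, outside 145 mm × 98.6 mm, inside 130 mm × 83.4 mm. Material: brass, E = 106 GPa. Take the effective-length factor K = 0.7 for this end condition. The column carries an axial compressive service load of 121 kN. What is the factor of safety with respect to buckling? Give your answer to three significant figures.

Weak-axis I_min = (h_o·b_o³ − h_i·b_i³)/12 with b_o = 98.6, b_i = 83.40 mm (shorter outer/inner sides).
I_min = (145×98.6³ − 130.0×83.40³)/12 = 5.299×10^6 mm⁴
I = 5.299×10^6 mm⁴ = 5.299×10^-6 m⁴
Effective length L_e = K·L = 0.7 × 7.72 = 5.404 m
P_cr = π²EI / L_e² = π² × 106×10⁹ × 5.299×10^-6 / 5.404² = 1.898×10^5 N
Factor of safety n = P_cr / P = 189.82 / 121 = 1.57

n ≈ 1.57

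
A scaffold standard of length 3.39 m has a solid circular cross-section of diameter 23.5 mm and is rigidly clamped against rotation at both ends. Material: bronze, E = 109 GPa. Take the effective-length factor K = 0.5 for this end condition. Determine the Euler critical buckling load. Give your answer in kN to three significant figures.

P_cr ≈ 5.61 kN

I = πd⁴/64 = π×23.5⁴/64 = 1.497×10^4 mm⁴
I = 1.497×10^4 mm⁴ = 1.497×10^-8 m⁴
Effective length L_e = K·L = 0.5 × 3.39 = 1.695 m
P_cr = π²EI / L_e² = π² × 109×10⁹ × 1.497×10^-8 / 1.695² = 5.606×10^3 N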